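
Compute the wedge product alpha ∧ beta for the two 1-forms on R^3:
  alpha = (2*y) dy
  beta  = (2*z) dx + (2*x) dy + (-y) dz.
alpha ∧ beta = (-4*y*z) dx ∧ dy + (-2*y^2) dy ∧ dz

Distribute the wedge, using dx_i ∧ dx_j = -dx_j ∧ dx_i and dx_i ∧ dx_i = 0. For each pair (i, j) with i < j, the coefficient of dx_i ∧ dx_j in alpha ∧ beta is (alpha_i * beta_j - alpha_j * beta_i). Collecting: alpha ∧ beta = (-4*y*z) dx ∧ dy + (-2*y^2) dy ∧ dz.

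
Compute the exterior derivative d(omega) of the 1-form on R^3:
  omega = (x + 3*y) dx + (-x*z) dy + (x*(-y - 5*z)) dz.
d(omega) = (-z - 3) dx ∧ dy + (-y - 5*z) dx ∧ dz

For a 1-form omega = sum_i f_i dx_i, the exterior derivative is
  d(omega) = sum_{i < j} (∂f_j/∂x_i - ∂f_i/∂x_j) dx_i ∧ dx_j.
  coefficient of dx ∧ dy: ∂f_2/∂x - ∂f_1/∂y = ∂(-x*z)/∂x - ∂(x + 3*y)/∂y = -z - 3
  coefficient of dx ∧ dz: ∂f_3/∂x - ∂f_1/∂z = ∂(x*(-y - 5*z))/∂x - ∂(x + 3*y)/∂z = -y - 5*z
Assembling: d(omega) = (-z - 3) dx ∧ dy + (-y - 5*z) dx ∧ dz.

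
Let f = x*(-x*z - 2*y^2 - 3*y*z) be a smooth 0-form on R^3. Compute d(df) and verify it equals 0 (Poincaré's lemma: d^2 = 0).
d(df) = 0

Step 1: df = sum_i (∂f/∂x_i) dx_i = (-2*x*z - 2*y^2 - 3*y*z) dx + (x*(-4*y - 3*z)) dy + (x*(-x - 3*y)) dz.
Step 2: Apply d again. Using the 1-form formula, the coefficient of dx ∧ dy in d(df) is ∂^2 f/∂x ∂y - ∂^2 f/∂y ∂x = (-4*y - 3*z) - (-4*y - 3*z) = 0 (equality of mixed partials for smooth f).
Similarly for dx ∧ dz and dy ∧ dz — all coefficients vanish. So d(df) = 0.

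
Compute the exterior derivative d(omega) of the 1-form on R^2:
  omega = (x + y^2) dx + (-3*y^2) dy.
d(omega) = (-2*y) dx ∧ dy

For a 1-form omega = sum_i f_i dx_i, the exterior derivative is
  d(omega) = sum_{i < j} (∂f_j/∂x_i - ∂f_i/∂x_j) dx_i ∧ dx_j.
  coefficient of dx ∧ dy: ∂f_2/∂x - ∂f_1/∂y = ∂(-3*y^2)/∂x - ∂(x + y^2)/∂y = -2*y
Assembling: d(omega) = (-2*y) dx ∧ dy.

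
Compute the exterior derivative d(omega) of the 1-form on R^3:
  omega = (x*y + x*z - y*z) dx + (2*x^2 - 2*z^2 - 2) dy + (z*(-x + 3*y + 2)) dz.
d(omega) = (3*x + z) dx ∧ dy + (-x + y - z) dx ∧ dz + (7*z) dy ∧ dz

For a 1-form omega = sum_i f_i dx_i, the exterior derivative is
  d(omega) = sum_{i < j} (∂f_j/∂x_i - ∂f_i/∂x_j) dx_i ∧ dx_j.
  coefficient of dx ∧ dy: ∂f_2/∂x - ∂f_1/∂y = ∂(2*x^2 - 2*z^2 - 2)/∂x - ∂(x*y + x*z - y*z)/∂y = 3*x + z
  coefficient of dx ∧ dz: ∂f_3/∂x - ∂f_1/∂z = ∂(z*(-x + 3*y + 2))/∂x - ∂(x*y + x*z - y*z)/∂z = -x + y - z
  coefficient of dy ∧ dz: ∂f_3/∂y - ∂f_2/∂z = ∂(z*(-x + 3*y + 2))/∂y - ∂(2*x^2 - 2*z^2 - 2)/∂z = 7*z
Assembling: d(omega) = (3*x + z) dx ∧ dy + (-x + y - z) dx ∧ dz + (7*z) dy ∧ dz.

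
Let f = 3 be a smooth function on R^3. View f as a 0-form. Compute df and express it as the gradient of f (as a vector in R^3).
df = (0) dx + (0) dy + (0) dz; grad f = (0, 0, 0)

For a 0-form f, d f = (∂f/∂x) dx + (∂f/∂y) dy + (∂f/∂z) dz. The components of the vector representation are exactly the entries of grad f in Cartesian coordinates:
  ∂f/∂x = 0
  ∂f/∂y = 0
  ∂f/∂z = 0.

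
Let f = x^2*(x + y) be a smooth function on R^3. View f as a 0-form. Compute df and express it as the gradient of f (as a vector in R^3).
df = (x*(3*x + 2*y)) dx + (x^2) dy + (0) dz; grad f = (x*(3*x + 2*y), x^2, 0)

For a 0-form f, d f = (∂f/∂x) dx + (∂f/∂y) dy + (∂f/∂z) dz. The components of the vector representation are exactly the entries of grad f in Cartesian coordinates:
  ∂f/∂x = x*(3*x + 2*y)
  ∂f/∂y = x^2
  ∂f/∂z = 0.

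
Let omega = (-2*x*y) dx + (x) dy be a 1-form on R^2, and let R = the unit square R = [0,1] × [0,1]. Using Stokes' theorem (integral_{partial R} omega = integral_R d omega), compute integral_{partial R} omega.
integral_(partial R) omega = 2

Stokes: integral_partial_R omega = integral_R d omega with d omega = (∂Q/∂x - ∂P/∂y) dx ∧ dy.
  ∂Q/∂x = 1
  ∂P/∂y = -2*x
  integrand = ∂Q/∂x - ∂P/∂y = 2*x + 1.
Integrating over R: integral_0^1 integral_0^1 (2*x + 1) dx dy = 2.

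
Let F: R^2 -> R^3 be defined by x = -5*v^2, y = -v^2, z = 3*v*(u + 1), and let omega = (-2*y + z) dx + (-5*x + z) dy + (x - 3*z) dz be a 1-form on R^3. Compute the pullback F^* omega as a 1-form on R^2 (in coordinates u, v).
F^* omega = (v^2*(-27*u - 15*v - 27)) du + (v*(-27*u^2 - 51*u*v - 54*u - 70*v^2 - 51*v - 27)) dv

Using F^*(f dg) = (f ∘ F) d(g ∘ F), substitute each coordinate x_i by F_i(u, v) in f_i, and replace dx_i by d F_i = (∂F_i/∂u) du + (∂F_i/∂v) dv.
  For the x component: f_1(F) = v*(3*u + 2*v + 3); d F_1 = (0) du + (-10*v) dv
  For the y component: f_2(F) = v*(3*u + 25*v + 3); d F_2 = (0) du + (-2*v) dv
  For the z component: f_3(F) = v*(-9*u - 5*v - 9); d F_3 = (3*v) du + (3*u + 3) dv
Combining and collecting du, dv coefficients:
  coeff of du: v^2*(-27*u - 15*v - 27)
  coeff of dv: v*(-27*u^2 - 51*u*v - 54*u - 70*v^2 - 51*v - 27)
F^* omega = (v^2*(-27*u - 15*v - 27)) du + (v*(-27*u^2 - 51*u*v - 54*u - 70*v^2 - 51*v - 27)) dv.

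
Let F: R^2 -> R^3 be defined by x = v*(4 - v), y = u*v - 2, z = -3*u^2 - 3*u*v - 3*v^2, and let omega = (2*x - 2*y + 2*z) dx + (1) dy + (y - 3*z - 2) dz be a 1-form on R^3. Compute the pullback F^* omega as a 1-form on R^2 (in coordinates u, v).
F^* omega = (-54*u^3 - 87*u^2*v - 84*u*v^2 + 24*u - 27*v^3 + 13*v) du + (-27*u^3 - 72*u^2*v - 24*u^2 - 71*u*v^2 - 32*u*v + 13*u - 38*v^3 - 48*v^2 + 48*v + 16) dv

Using F^*(f dg) = (f ∘ F) d(g ∘ F), substitute each coordinate x_i by F_i(u, v) in f_i, and replace dx_i by d F_i = (∂F_i/∂u) du + (∂F_i/∂v) dv.
  For the x component: f_1(F) = -6*u^2 - 8*u*v - 8*v^2 + 8*v + 4; d F_1 = (0) du + (4 - 2*v) dv
  For the y component: f_2(F) = 1; d F_2 = (v) du + (u) dv
  For the z component: f_3(F) = 9*u^2 + 10*u*v + 9*v^2 - 4; d F_3 = (-6*u - 3*v) du + (-3*u - 6*v) dv
Combining and collecting du, dv coefficients:
  coeff of du: -54*u^3 - 87*u^2*v - 84*u*v^2 + 24*u - 27*v^3 + 13*v
  coeff of dv: -27*u^3 - 72*u^2*v - 24*u^2 - 71*u*v^2 - 32*u*v + 13*u - 38*v^3 - 48*v^2 + 48*v + 16
F^* omega = (-54*u^3 - 87*u^2*v - 84*u*v^2 + 24*u - 27*v^3 + 13*v) du + (-27*u^3 - 72*u^2*v - 24*u^2 - 71*u*v^2 - 32*u*v + 13*u - 38*v^3 - 48*v^2 + 48*v + 16) dv.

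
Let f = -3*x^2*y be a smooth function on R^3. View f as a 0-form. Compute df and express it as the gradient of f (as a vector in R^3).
df = (-6*x*y) dx + (-3*x^2) dy + (0) dz; grad f = (-6*x*y, -3*x^2, 0)

For a 0-form f, d f = (∂f/∂x) dx + (∂f/∂y) dy + (∂f/∂z) dz. The components of the vector representation are exactly the entries of grad f in Cartesian coordinates:
  ∂f/∂x = -6*x*y
  ∂f/∂y = -3*x^2
  ∂f/∂z = 0.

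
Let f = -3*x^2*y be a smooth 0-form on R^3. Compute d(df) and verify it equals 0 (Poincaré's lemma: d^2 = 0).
d(df) = 0

Step 1: df = sum_i (∂f/∂x_i) dx_i = (-6*x*y) dx + (-3*x^2) dy + (0) dz.
Step 2: Apply d again. Using the 1-form formula, the coefficient of dx ∧ dy in d(df) is ∂^2 f/∂x ∂y - ∂^2 f/∂y ∂x = (-6*x) - (-6*x) = 0 (equality of mixed partials for smooth f).
Similarly for dx ∧ dz and dy ∧ dz — all coefficients vanish. So d(df) = 0.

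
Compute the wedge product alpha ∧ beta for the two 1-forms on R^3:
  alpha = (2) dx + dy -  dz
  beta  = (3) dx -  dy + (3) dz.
alpha ∧ beta = (-5) dx ∧ dy + (9) dx ∧ dz + (2) dy ∧ dz

Distribute the wedge, using dx_i ∧ dx_j = -dx_j ∧ dx_i and dx_i ∧ dx_i = 0. For each pair (i, j) with i < j, the coefficient of dx_i ∧ dx_j in alpha ∧ beta is (alpha_i * beta_j - alpha_j * beta_i). Collecting: alpha ∧ beta = (-5) dx ∧ dy + (9) dx ∧ dz + (2) dy ∧ dz.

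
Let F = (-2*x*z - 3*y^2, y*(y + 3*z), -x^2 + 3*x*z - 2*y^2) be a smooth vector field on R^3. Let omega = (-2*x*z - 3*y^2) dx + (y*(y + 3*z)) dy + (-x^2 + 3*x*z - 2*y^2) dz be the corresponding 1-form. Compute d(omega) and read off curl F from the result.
d(omega) = (-7*y) dy ∧ dz + (-3*z) dz ∧ dx + (6*y) dx ∧ dy; curl F = (-7*y, -3*z, 6*y)

d omega = sum_{i<j} (∂f_j/∂x_i - ∂f_i/∂x_j) dx_i ∧ dx_j. Under the identification (dy ∧ dz, dz ∧ dx, dx ∧ dy) ↔ (e_x, e_y, e_z), the coefficients are exactly the components of curl F. Compute:
  ∂R/∂y - ∂Q/∂z = (-4*y) - (3*y) = -7*y
  ∂P/∂z - ∂R/∂x = (-2*x) - (-2*x + 3*z) = -3*z
  ∂Q/∂x - ∂P/∂y = (0) - (-6*y) = 6*y.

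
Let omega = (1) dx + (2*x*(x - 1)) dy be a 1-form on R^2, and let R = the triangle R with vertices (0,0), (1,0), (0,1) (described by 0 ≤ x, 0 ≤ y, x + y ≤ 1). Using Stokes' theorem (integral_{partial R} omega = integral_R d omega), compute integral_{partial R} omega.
integral_(partial R) omega = -1/3

Stokes: integral_partial_R omega = integral_R d omega with d omega = (∂Q/∂x - ∂P/∂y) dx ∧ dy.
  ∂Q/∂x = 4*x - 2
  ∂P/∂y = 0
  integrand = ∂Q/∂x - ∂P/∂y = 4*x - 2.
Integrating over R: integral_0^1 integral_0^{1-x} (4*x - 2) dy dx = -1/3.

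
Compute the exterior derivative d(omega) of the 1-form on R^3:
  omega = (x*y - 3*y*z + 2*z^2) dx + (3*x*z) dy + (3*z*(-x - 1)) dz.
d(omega) = (-x + 6*z) dx ∧ dy + (3*y - 7*z) dx ∧ dz + (-3*x) dy ∧ dz

For a 1-form omega = sum_i f_i dx_i, the exterior derivative is
  d(omega) = sum_{i < j} (∂f_j/∂x_i - ∂f_i/∂x_j) dx_i ∧ dx_j.
  coefficient of dx ∧ dy: ∂f_2/∂x - ∂f_1/∂y = ∂(3*x*z)/∂x - ∂(x*y - 3*y*z + 2*z^2)/∂y = -x + 6*z
  coefficient of dx ∧ dz: ∂f_3/∂x - ∂f_1/∂z = ∂(3*z*(-x - 1))/∂x - ∂(x*y - 3*y*z + 2*z^2)/∂z = 3*y - 7*z
  coefficient of dy ∧ dz: ∂f_3/∂y - ∂f_2/∂z = ∂(3*z*(-x - 1))/∂y - ∂(3*x*z)/∂z = -3*x
Assembling: d(omega) = (-x + 6*z) dx ∧ dy + (3*y - 7*z) dx ∧ dz + (-3*x) dy ∧ dz.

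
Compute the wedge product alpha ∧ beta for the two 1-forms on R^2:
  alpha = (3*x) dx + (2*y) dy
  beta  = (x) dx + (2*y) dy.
alpha ∧ beta = (4*x*y) dx ∧ dy

Distribute the wedge, using dx_i ∧ dx_j = -dx_j ∧ dx_i and dx_i ∧ dx_i = 0. For each pair (i, j) with i < j, the coefficient of dx_i ∧ dx_j in alpha ∧ beta is (alpha_i * beta_j - alpha_j * beta_i). Collecting: alpha ∧ beta = (4*x*y) dx ∧ dy.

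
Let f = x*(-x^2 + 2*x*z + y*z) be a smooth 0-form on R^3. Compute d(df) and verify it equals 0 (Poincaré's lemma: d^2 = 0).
d(df) = 0

Step 1: df = sum_i (∂f/∂x_i) dx_i = (-3*x^2 + 4*x*z + y*z) dx + (x*z) dy + (x*(2*x + y)) dz.
Step 2: Apply d again. Using the 1-form formula, the coefficient of dx ∧ dy in d(df) is ∂^2 f/∂x ∂y - ∂^2 f/∂y ∂x = (z) - (z) = 0 (equality of mixed partials for smooth f).
Similarly for dx ∧ dz and dy ∧ dz — all coefficients vanish. So d(df) = 0.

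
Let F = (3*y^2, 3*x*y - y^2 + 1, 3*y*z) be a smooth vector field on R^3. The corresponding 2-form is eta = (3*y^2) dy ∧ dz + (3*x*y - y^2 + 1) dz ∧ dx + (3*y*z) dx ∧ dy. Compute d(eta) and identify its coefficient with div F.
d(eta) = (3*x + y) dx ∧ dy ∧ dz; div F = 3*x + y

For a 2-form in R^3 of the form above, applying d gives a 3-form with coefficient ∂P/∂x + ∂Q/∂y + ∂R/∂z:
  ∂P/∂x = 0
  ∂Q/∂y = 3*x - 2*y
  ∂R/∂z = 3*y
Sum = 3*x + y, which is exactly div F.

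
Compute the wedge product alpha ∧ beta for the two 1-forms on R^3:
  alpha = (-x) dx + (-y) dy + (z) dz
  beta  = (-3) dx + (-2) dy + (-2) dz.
alpha ∧ beta = (2*x - 3*y) dx ∧ dy + (2*x + 3*z) dx ∧ dz + (2*y + 2*z) dy ∧ dz

Distribute the wedge, using dx_i ∧ dx_j = -dx_j ∧ dx_i and dx_i ∧ dx_i = 0. For each pair (i, j) with i < j, the coefficient of dx_i ∧ dx_j in alpha ∧ beta is (alpha_i * beta_j - alpha_j * beta_i). Collecting: alpha ∧ beta = (2*x - 3*y) dx ∧ dy + (2*x + 3*z) dx ∧ dz + (2*y + 2*z) dy ∧ dz.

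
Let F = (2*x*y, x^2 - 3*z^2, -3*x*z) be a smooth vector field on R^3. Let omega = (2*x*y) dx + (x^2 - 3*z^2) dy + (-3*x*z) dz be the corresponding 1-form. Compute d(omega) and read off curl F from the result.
d(omega) = (6*z) dy ∧ dz + (3*z) dz ∧ dx + (0) dx ∧ dy; curl F = (6*z, 3*z, 0)

d omega = sum_{i<j} (∂f_j/∂x_i - ∂f_i/∂x_j) dx_i ∧ dx_j. Under the identification (dy ∧ dz, dz ∧ dx, dx ∧ dy) ↔ (e_x, e_y, e_z), the coefficients are exactly the components of curl F. Compute:
  ∂R/∂y - ∂Q/∂z = (0) - (-6*z) = 6*z
  ∂P/∂z - ∂R/∂x = (0) - (-3*z) = 3*z
  ∂Q/∂x - ∂P/∂y = (2*x) - (2*x) = 0.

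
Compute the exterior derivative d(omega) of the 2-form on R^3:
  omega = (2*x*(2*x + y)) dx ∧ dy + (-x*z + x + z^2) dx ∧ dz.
d(omega) = 0

For a 2-form omega = sum_{i<j} g_{ij} dx_i ∧ dx_j, the exterior derivative is
  d(omega) = sum_{i<j} d(g_{ij}) ∧ dx_i ∧ dx_j = sum_{i<j, k} (∂g_{ij}/∂x_k) dx_k ∧ dx_i ∧ dx_j.
Expand each term, using dx_k ∧ dx_i ∧ dx_j = sgn(permutation) dx_{(a)} ∧ dx_{(b)} ∧ dx_{(c)} with (a < b < c) sorted:

Collecting like 3-forms: d(omega) = 0.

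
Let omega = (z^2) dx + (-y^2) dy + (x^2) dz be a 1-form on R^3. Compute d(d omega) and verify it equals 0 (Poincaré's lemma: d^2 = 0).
d(d omega) = 0

Step 1: d omega = sum_{i<j} (∂f_j/∂x_i - ∂f_i/∂x_j) dx_i ∧ dx_j:
  coeff of dx ∧ dy: 0
  coeff of dx ∧ dz: 2*x - 2*z
  coeff of dy ∧ dz: 0
Step 2: Apply d again to each 2-form coefficient. The only possible 3-form in R^3 is dx ∧ dy ∧ dz, with coefficient
  ∂(coeff of dy∧dz)/∂x - ∂(coeff of dx∧dz)/∂y + ∂(coeff of dx∧dy)/∂z
  = ∂/∂x (0) - ∂/∂y (2*x - 2*z) + ∂/∂z (0).
Each of these terms simplifies to sums of mixed partials that cancel in pairs. The result is 0 (by equality of mixed partials for smooth functions — Schwarz / Clairaut).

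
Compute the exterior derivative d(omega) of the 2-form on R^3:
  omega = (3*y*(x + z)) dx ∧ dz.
d(omega) = (-3*x - 3*z) dx ∧ dy ∧ dz

For a 2-form omega = sum_{i<j} g_{ij} dx_i ∧ dx_j, the exterior derivative is
  d(omega) = sum_{i<j} d(g_{ij}) ∧ dx_i ∧ dx_j = sum_{i<j, k} (∂g_{ij}/∂x_k) dx_k ∧ dx_i ∧ dx_j.
Expand each term, using dx_k ∧ dx_i ∧ dx_j = sgn(permutation) dx_{(a)} ∧ dx_{(b)} ∧ dx_{(c)} with (a < b < c) sorted:
  d(3*y*(x + z)) includes (∂/∂y)(3*y*(x + z)) dy = (3*x + 3*z) dy, which multiplied by dx ∧ dz gives (-3*x - 3*z) dx ∧ dy ∧ dz
Collecting like 3-forms: d(omega) = (-3*x - 3*z) dx ∧ dy ∧ dz.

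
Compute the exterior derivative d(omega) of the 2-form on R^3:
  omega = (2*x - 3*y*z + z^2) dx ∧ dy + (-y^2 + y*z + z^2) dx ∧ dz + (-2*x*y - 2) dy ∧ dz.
d(omega) = (-3*y + z) dx ∧ dy ∧ dz

For a 2-form omega = sum_{i<j} g_{ij} dx_i ∧ dx_j, the exterior derivative is
  d(omega) = sum_{i<j} d(g_{ij}) ∧ dx_i ∧ dx_j = sum_{i<j, k} (∂g_{ij}/∂x_k) dx_k ∧ dx_i ∧ dx_j.
Expand each term, using dx_k ∧ dx_i ∧ dx_j = sgn(permutation) dx_{(a)} ∧ dx_{(b)} ∧ dx_{(c)} with (a < b < c) sorted:
  d(2*x - 3*y*z + z^2) includes (∂/∂z)(2*x - 3*y*z + z^2) dz = (-3*y + 2*z) dz, which multiplied by dx ∧ dy gives (-3*y + 2*z) dx ∧ dy ∧ dz
  d(-y^2 + y*z + z^2) includes (∂/∂y)(-y^2 + y*z + z^2) dy = (-2*y + z) dy, which multiplied by dx ∧ dz gives (2*y - z) dx ∧ dy ∧ dz
  d(-2*x*y - 2) includes (∂/∂x)(-2*x*y - 2) dx = (-2*y) dx, which multiplied by dy ∧ dz gives (-2*y) dx ∧ dy ∧ dz
Collecting like 3-forms: d(omega) = (-3*y + z) dx ∧ dy ∧ dz.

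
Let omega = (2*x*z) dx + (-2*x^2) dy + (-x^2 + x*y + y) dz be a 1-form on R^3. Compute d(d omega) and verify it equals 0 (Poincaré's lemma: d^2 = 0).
d(d omega) = 0

Step 1: d omega = sum_{i<j} (∂f_j/∂x_i - ∂f_i/∂x_j) dx_i ∧ dx_j:
  coeff of dx ∧ dy: -4*x
  coeff of dx ∧ dz: -4*x + y
  coeff of dy ∧ dz: x + 1
Step 2: Apply d again to each 2-form coefficient. The only possible 3-form in R^3 is dx ∧ dy ∧ dz, with coefficient
  ∂(coeff of dy∧dz)/∂x - ∂(coeff of dx∧dz)/∂y + ∂(coeff of dx∧dy)/∂z
  = ∂/∂x (x + 1) - ∂/∂y (-4*x + y) + ∂/∂z (-4*x).
Each of these terms simplifies to sums of mixed partials that cancel in pairs. The result is 0 (by equality of mixed partials for smooth functions — Schwarz / Clairaut).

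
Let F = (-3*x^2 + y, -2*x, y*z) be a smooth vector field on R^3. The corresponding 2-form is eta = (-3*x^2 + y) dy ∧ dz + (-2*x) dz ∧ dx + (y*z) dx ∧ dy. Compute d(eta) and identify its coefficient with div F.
d(eta) = (-6*x + y) dx ∧ dy ∧ dz; div F = -6*x + y

For a 2-form in R^3 of the form above, applying d gives a 3-form with coefficient ∂P/∂x + ∂Q/∂y + ∂R/∂z:
  ∂P/∂x = -6*x
  ∂Q/∂y = 0
  ∂R/∂z = y
Sum = -6*x + y, which is exactly div F.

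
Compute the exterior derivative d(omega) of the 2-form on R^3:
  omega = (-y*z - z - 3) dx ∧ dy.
d(omega) = (-y - 1) dx ∧ dy ∧ dz

For a 2-form omega = sum_{i<j} g_{ij} dx_i ∧ dx_j, the exterior derivative is
  d(omega) = sum_{i<j} d(g_{ij}) ∧ dx_i ∧ dx_j = sum_{i<j, k} (∂g_{ij}/∂x_k) dx_k ∧ dx_i ∧ dx_j.
Expand each term, using dx_k ∧ dx_i ∧ dx_j = sgn(permutation) dx_{(a)} ∧ dx_{(b)} ∧ dx_{(c)} with (a < b < c) sorted:
  d(-y*z - z - 3) includes (∂/∂z)(-y*z - z - 3) dz = (-y - 1) dz, which multiplied by dx ∧ dy gives (-y - 1) dx ∧ dy ∧ dz
Collecting like 3-forms: d(omega) = (-y - 1) dx ∧ dy ∧ dz.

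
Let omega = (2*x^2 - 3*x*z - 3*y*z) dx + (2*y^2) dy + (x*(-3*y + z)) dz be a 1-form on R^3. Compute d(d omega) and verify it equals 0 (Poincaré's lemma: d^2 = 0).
d(d omega) = 0

Step 1: d omega = sum_{i<j} (∂f_j/∂x_i - ∂f_i/∂x_j) dx_i ∧ dx_j:
  coeff of dx ∧ dy: 3*z
  coeff of dx ∧ dz: 3*x + z
  coeff of dy ∧ dz: -3*x
Step 2: Apply d again to each 2-form coefficient. The only possible 3-form in R^3 is dx ∧ dy ∧ dz, with coefficient
  ∂(coeff of dy∧dz)/∂x - ∂(coeff of dx∧dz)/∂y + ∂(coeff of dx∧dy)/∂z
  = ∂/∂x (-3*x) - ∂/∂y (3*x + z) + ∂/∂z (3*z).
Each of these terms simplifies to sums of mixed partials that cancel in pairs. The result is 0 (by equality of mixed partials for smooth functions — Schwarz / Clairaut).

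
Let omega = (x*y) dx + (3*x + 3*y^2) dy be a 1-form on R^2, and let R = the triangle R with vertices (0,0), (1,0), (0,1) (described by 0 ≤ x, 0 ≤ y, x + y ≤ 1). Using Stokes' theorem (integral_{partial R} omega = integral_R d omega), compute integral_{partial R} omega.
integral_(partial R) omega = 4/3

Stokes: integral_partial_R omega = integral_R d omega with d omega = (∂Q/∂x - ∂P/∂y) dx ∧ dy.
  ∂Q/∂x = 3
  ∂P/∂y = x
  integrand = ∂Q/∂x - ∂P/∂y = 3 - x.
Integrating over R: integral_0^1 integral_0^{1-x} (3 - x) dy dx = 4/3.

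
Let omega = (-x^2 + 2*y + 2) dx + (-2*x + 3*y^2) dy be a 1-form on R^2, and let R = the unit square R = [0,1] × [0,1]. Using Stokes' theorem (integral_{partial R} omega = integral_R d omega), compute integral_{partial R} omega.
integral_(partial R) omega = -4

Stokes: integral_partial_R omega = integral_R d omega with d omega = (∂Q/∂x - ∂P/∂y) dx ∧ dy.
  ∂Q/∂x = -2
  ∂P/∂y = 2
  integrand = ∂Q/∂x - ∂P/∂y = -4.
Integrating over R: integral_0^1 integral_0^1 (-4) dx dy = -4.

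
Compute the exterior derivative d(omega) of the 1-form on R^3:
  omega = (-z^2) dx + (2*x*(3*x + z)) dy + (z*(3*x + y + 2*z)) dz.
d(omega) = (12*x + 2*z) dx ∧ dy + (5*z) dx ∧ dz + (-2*x + z) dy ∧ dz

For a 1-form omega = sum_i f_i dx_i, the exterior derivative is
  d(omega) = sum_{i < j} (∂f_j/∂x_i - ∂f_i/∂x_j) dx_i ∧ dx_j.
  coefficient of dx ∧ dy: ∂f_2/∂x - ∂f_1/∂y = ∂(2*x*(3*x + z))/∂x - ∂(-z^2)/∂y = 12*x + 2*z
  coefficient of dx ∧ dz: ∂f_3/∂x - ∂f_1/∂z = ∂(z*(3*x + y + 2*z))/∂x - ∂(-z^2)/∂z = 5*z
  coefficient of dy ∧ dz: ∂f_3/∂y - ∂f_2/∂z = ∂(z*(3*x + y + 2*z))/∂y - ∂(2*x*(3*x + z))/∂z = -2*x + z
Assembling: d(omega) = (12*x + 2*z) dx ∧ dy + (5*z) dx ∧ dz + (-2*x + z) dy ∧ dz.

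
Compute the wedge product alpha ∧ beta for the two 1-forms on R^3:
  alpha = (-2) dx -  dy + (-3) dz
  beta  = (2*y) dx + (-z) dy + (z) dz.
alpha ∧ beta = (2*y + 2*z) dx ∧ dy + (6*y - 2*z) dx ∧ dz + (-4*z) dy ∧ dz

Distribute the wedge, using dx_i ∧ dx_j = -dx_j ∧ dx_i and dx_i ∧ dx_i = 0. For each pair (i, j) with i < j, the coefficient of dx_i ∧ dx_j in alpha ∧ beta is (alpha_i * beta_j - alpha_j * beta_i). Collecting: alpha ∧ beta = (2*y + 2*z) dx ∧ dy + (6*y - 2*z) dx ∧ dz + (-4*z) dy ∧ dz.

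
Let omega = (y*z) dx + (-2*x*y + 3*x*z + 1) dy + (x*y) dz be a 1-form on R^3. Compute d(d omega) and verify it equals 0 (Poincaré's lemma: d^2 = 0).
d(d omega) = 0

Step 1: d omega = sum_{i<j} (∂f_j/∂x_i - ∂f_i/∂x_j) dx_i ∧ dx_j:
  coeff of dx ∧ dy: -2*y + 2*z
  coeff of dx ∧ dz: 0
  coeff of dy ∧ dz: -2*x
Step 2: Apply d again to each 2-form coefficient. The only possible 3-form in R^3 is dx ∧ dy ∧ dz, with coefficient
  ∂(coeff of dy∧dz)/∂x - ∂(coeff of dx∧dz)/∂y + ∂(coeff of dx∧dy)/∂z
  = ∂/∂x (-2*x) - ∂/∂y (0) + ∂/∂z (-2*y + 2*z).
Each of these terms simplifies to sums of mixed partials that cancel in pairs. The result is 0 (by equality of mixed partials for smooth functions — Schwarz / Clairaut).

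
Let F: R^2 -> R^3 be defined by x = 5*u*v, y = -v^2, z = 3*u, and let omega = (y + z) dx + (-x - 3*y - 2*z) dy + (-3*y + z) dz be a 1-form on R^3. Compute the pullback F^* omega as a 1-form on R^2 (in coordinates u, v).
F^* omega = (15*u*v + 9*u - 5*v^3 + 9*v^2) du + (15*u^2 + 5*u*v^2 + 12*u*v - 6*v^3) dv

Using F^*(f dg) = (f ∘ F) d(g ∘ F), substitute each coordinate x_i by F_i(u, v) in f_i, and replace dx_i by d F_i = (∂F_i/∂u) du + (∂F_i/∂v) dv.
  For the x component: f_1(F) = 3*u - v^2; d F_1 = (5*v) du + (5*u) dv
  For the y component: f_2(F) = -5*u*v - 6*u + 3*v^2; d F_2 = (0) du + (-2*v) dv
  For the z component: f_3(F) = 3*u + 3*v^2; d F_3 = (3) du + (0) dv
Combining and collecting du, dv coefficients:
  coeff of du: 15*u*v + 9*u - 5*v^3 + 9*v^2
  coeff of dv: 15*u^2 + 5*u*v^2 + 12*u*v - 6*v^3
F^* omega = (15*u*v + 9*u - 5*v^3 + 9*v^2) du + (15*u^2 + 5*u*v^2 + 12*u*v - 6*v^3) dv.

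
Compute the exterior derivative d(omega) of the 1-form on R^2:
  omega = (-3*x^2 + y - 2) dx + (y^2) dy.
d(omega) = (-1) dx ∧ dy

For a 1-form omega = sum_i f_i dx_i, the exterior derivative is
  d(omega) = sum_{i < j} (∂f_j/∂x_i - ∂f_i/∂x_j) dx_i ∧ dx_j.
  coefficient of dx ∧ dy: ∂f_2/∂x - ∂f_1/∂y = ∂(y^2)/∂x - ∂(-3*x^2 + y - 2)/∂y = -1
Assembling: d(omega) = (-1) dx ∧ dy.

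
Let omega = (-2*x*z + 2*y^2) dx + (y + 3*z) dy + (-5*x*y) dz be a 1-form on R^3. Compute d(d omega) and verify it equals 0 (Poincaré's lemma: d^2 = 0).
d(d omega) = 0

Step 1: d omega = sum_{i<j} (∂f_j/∂x_i - ∂f_i/∂x_j) dx_i ∧ dx_j:
  coeff of dx ∧ dy: -4*y
  coeff of dx ∧ dz: 2*x - 5*y
  coeff of dy ∧ dz: -5*x - 3
Step 2: Apply d again to each 2-form coefficient. The only possible 3-form in R^3 is dx ∧ dy ∧ dz, with coefficient
  ∂(coeff of dy∧dz)/∂x - ∂(coeff of dx∧dz)/∂y + ∂(coeff of dx∧dy)/∂z
  = ∂/∂x (-5*x - 3) - ∂/∂y (2*x - 5*y) + ∂/∂z (-4*y).
Each of these terms simplifies to sums of mixed partials that cancel in pairs. The result is 0 (by equality of mixed partials for smooth functions — Schwarz / Clairaut).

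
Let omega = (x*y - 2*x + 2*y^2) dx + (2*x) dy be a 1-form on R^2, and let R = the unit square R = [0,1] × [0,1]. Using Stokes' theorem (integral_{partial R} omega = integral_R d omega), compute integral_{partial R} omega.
integral_(partial R) omega = -1/2

Stokes: integral_partial_R omega = integral_R d omega with d omega = (∂Q/∂x - ∂P/∂y) dx ∧ dy.
  ∂Q/∂x = 2
  ∂P/∂y = x + 4*y
  integrand = ∂Q/∂x - ∂P/∂y = -x - 4*y + 2.
Integrating over R: integral_0^1 integral_0^1 (-x - 4*y + 2) dx dy = -1/2.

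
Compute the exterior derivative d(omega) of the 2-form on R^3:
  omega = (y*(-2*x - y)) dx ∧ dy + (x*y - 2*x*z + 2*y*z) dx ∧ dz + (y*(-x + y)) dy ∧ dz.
d(omega) = (-x - y - 2*z) dx ∧ dy ∧ dz

For a 2-form omega = sum_{i<j} g_{ij} dx_i ∧ dx_j, the exterior derivative is
  d(omega) = sum_{i<j} d(g_{ij}) ∧ dx_i ∧ dx_j = sum_{i<j, k} (∂g_{ij}/∂x_k) dx_k ∧ dx_i ∧ dx_j.
Expand each term, using dx_k ∧ dx_i ∧ dx_j = sgn(permutation) dx_{(a)} ∧ dx_{(b)} ∧ dx_{(c)} with (a < b < c) sorted:
  d(x*y - 2*x*z + 2*y*z) includes (∂/∂y)(x*y - 2*x*z + 2*y*z) dy = (x + 2*z) dy, which multiplied by dx ∧ dz gives (-x - 2*z) dx ∧ dy ∧ dz
  d(y*(-x + y)) includes (∂/∂x)(y*(-x + y)) dx = (-y) dx, which multiplied by dy ∧ dz gives (-y) dx ∧ dy ∧ dz
Collecting like 3-forms: d(omega) = (-x - y - 2*z) dx ∧ dy ∧ dz.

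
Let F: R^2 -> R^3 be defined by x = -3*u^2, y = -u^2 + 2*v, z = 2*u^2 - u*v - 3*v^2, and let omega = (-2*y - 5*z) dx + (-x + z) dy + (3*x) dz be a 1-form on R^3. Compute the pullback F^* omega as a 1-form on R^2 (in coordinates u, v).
F^* omega = (u*(2*u^2 - 19*u*v - 84*v^2 + 24*v)) du + (9*u^3 + 54*u^2*v + 10*u^2 - 2*u*v - 6*v^2) dv

Using F^*(f dg) = (f ∘ F) d(g ∘ F), substitute each coordinate x_i by F_i(u, v) in f_i, and replace dx_i by d F_i = (∂F_i/∂u) du + (∂F_i/∂v) dv.
  For the x component: f_1(F) = -8*u^2 + 5*u*v + 15*v^2 - 4*v; d F_1 = (-6*u) du + (0) dv
  For the y component: f_2(F) = 5*u^2 - u*v - 3*v^2; d F_2 = (-2*u) du + (2) dv
  For the z component: f_3(F) = -9*u^2; d F_3 = (4*u - v) du + (-u - 6*v) dv
Combining and collecting du, dv coefficients:
  coeff of du: u*(2*u^2 - 19*u*v - 84*v^2 + 24*v)
  coeff of dv: 9*u^3 + 54*u^2*v + 10*u^2 - 2*u*v - 6*v^2
F^* omega = (u*(2*u^2 - 19*u*v - 84*v^2 + 24*v)) du + (9*u^3 + 54*u^2*v + 10*u^2 - 2*u*v - 6*v^2) dv.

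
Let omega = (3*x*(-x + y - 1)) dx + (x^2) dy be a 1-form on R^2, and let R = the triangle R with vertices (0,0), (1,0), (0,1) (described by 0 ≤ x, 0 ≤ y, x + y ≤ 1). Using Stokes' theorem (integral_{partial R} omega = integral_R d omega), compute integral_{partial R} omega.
integral_(partial R) omega = -1/6

Stokes: integral_partial_R omega = integral_R d omega with d omega = (∂Q/∂x - ∂P/∂y) dx ∧ dy.
  ∂Q/∂x = 2*x
  ∂P/∂y = 3*x
  integrand = ∂Q/∂x - ∂P/∂y = -x.
Integrating over R: integral_0^1 integral_0^{1-x} (-x) dy dx = -1/6.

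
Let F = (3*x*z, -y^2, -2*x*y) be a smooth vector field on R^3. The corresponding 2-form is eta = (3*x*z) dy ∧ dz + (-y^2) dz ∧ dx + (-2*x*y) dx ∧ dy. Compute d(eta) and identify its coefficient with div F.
d(eta) = (-2*y + 3*z) dx ∧ dy ∧ dz; div F = -2*y + 3*z

For a 2-form in R^3 of the form above, applying d gives a 3-form with coefficient ∂P/∂x + ∂Q/∂y + ∂R/∂z:
  ∂P/∂x = 3*z
  ∂Q/∂y = -2*y
  ∂R/∂z = 0
Sum = -2*y + 3*z, which is exactly div F.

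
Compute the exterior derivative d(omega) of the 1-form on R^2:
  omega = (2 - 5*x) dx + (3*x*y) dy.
d(omega) = (3*y) dx ∧ dy

For a 1-form omega = sum_i f_i dx_i, the exterior derivative is
  d(omega) = sum_{i < j} (∂f_j/∂x_i - ∂f_i/∂x_j) dx_i ∧ dx_j.
  coefficient of dx ∧ dy: ∂f_2/∂x - ∂f_1/∂y = ∂(3*x*y)/∂x - ∂(2 - 5*x)/∂y = 3*y
Assembling: d(omega) = (3*y) dx ∧ dy.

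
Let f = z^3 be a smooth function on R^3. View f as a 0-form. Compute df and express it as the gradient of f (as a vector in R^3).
df = (0) dx + (0) dy + (3*z^2) dz; grad f = (0, 0, 3*z^2)

For a 0-form f, d f = (∂f/∂x) dx + (∂f/∂y) dy + (∂f/∂z) dz. The components of the vector representation are exactly the entries of grad f in Cartesian coordinates:
  ∂f/∂x = 0
  ∂f/∂y = 0
  ∂f/∂z = 3*z^2.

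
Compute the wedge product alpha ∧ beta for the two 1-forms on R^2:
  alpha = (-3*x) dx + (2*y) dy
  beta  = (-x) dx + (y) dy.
alpha ∧ beta = (-x*y) dx ∧ dy

Distribute the wedge, using dx_i ∧ dx_j = -dx_j ∧ dx_i and dx_i ∧ dx_i = 0. For each pair (i, j) with i < j, the coefficient of dx_i ∧ dx_j in alpha ∧ beta is (alpha_i * beta_j - alpha_j * beta_i). Collecting: alpha ∧ beta = (-x*y) dx ∧ dy.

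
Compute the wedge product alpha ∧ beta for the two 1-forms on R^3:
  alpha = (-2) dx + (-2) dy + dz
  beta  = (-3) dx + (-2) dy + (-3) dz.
alpha ∧ beta = (-2) dx ∧ dy + (9) dx ∧ dz + (8) dy ∧ dz

Distribute the wedge, using dx_i ∧ dx_j = -dx_j ∧ dx_i and dx_i ∧ dx_i = 0. For each pair (i, j) with i < j, the coefficient of dx_i ∧ dx_j in alpha ∧ beta is (alpha_i * beta_j - alpha_j * beta_i). Collecting: alpha ∧ beta = (-2) dx ∧ dy + (9) dx ∧ dz + (8) dy ∧ dz.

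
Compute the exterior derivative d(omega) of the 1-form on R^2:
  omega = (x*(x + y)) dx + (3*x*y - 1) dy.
d(omega) = (-x + 3*y) dx ∧ dy

For a 1-form omega = sum_i f_i dx_i, the exterior derivative is
  d(omega) = sum_{i < j} (∂f_j/∂x_i - ∂f_i/∂x_j) dx_i ∧ dx_j.
  coefficient of dx ∧ dy: ∂f_2/∂x - ∂f_1/∂y = ∂(3*x*y - 1)/∂x - ∂(x*(x + y))/∂y = -x + 3*y
Assembling: d(omega) = (-x + 3*y) dx ∧ dy.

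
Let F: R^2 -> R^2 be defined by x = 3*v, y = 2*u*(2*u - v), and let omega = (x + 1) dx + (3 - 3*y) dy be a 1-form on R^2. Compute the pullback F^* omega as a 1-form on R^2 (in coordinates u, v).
F^* omega = (-96*u^3 + 72*u^2*v - 12*u*v^2 + 24*u - 6*v) du + (24*u^3 - 12*u^2*v - 6*u + 9*v + 3) dv

Using F^*(f dg) = (f ∘ F) d(g ∘ F), substitute each coordinate x_i by F_i(u, v) in f_i, and replace dx_i by d F_i = (∂F_i/∂u) du + (∂F_i/∂v) dv.
  For the x component: f_1(F) = 3*v + 1; d F_1 = (0) du + (3) dv
  For the y component: f_2(F) = -12*u^2 + 6*u*v + 3; d F_2 = (8*u - 2*v) du + (-2*u) dv
Combining and collecting du, dv coefficients:
  coeff of du: -96*u^3 + 72*u^2*v - 12*u*v^2 + 24*u - 6*v
  coeff of dv: 24*u^3 - 12*u^2*v - 6*u + 9*v + 3
F^* omega = (-96*u^3 + 72*u^2*v - 12*u*v^2 + 24*u - 6*v) du + (24*u^3 - 12*u^2*v - 6*u + 9*v + 3) dv.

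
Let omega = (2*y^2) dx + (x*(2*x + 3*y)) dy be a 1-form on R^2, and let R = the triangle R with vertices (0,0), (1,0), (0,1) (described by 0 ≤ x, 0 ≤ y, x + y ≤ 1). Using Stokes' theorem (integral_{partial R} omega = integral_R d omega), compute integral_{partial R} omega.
integral_(partial R) omega = 1/2

Stokes: integral_partial_R omega = integral_R d omega with d omega = (∂Q/∂x - ∂P/∂y) dx ∧ dy.
  ∂Q/∂x = 4*x + 3*y
  ∂P/∂y = 4*y
  integrand = ∂Q/∂x - ∂P/∂y = 4*x - y.
Integrating over R: integral_0^1 integral_0^{1-x} (4*x - y) dy dx = 1/2.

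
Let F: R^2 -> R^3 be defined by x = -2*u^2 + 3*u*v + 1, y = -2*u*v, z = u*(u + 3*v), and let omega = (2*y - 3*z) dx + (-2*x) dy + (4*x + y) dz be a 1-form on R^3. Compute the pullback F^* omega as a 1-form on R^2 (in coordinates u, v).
F^* omega = (-4*u^3 + 31*u^2*v + 3*u*v^2 + 8*u + 16*v) du + (u*(-41*u^2 + 3*u*v + 16)) dv

Using F^*(f dg) = (f ∘ F) d(g ∘ F), substitute each coordinate x_i by F_i(u, v) in f_i, and replace dx_i by d F_i = (∂F_i/∂u) du + (∂F_i/∂v) dv.
  For the x component: f_1(F) = u*(-3*u - 13*v); d F_1 = (-4*u + 3*v) du + (3*u) dv
  For the y component: f_2(F) = 4*u^2 - 6*u*v - 2; d F_2 = (-2*v) du + (-2*u) dv
  For the z component: f_3(F) = -8*u^2 + 10*u*v + 4; d F_3 = (2*u + 3*v) du + (3*u) dv
Combining and collecting du, dv coefficients:
  coeff of du: -4*u^3 + 31*u^2*v + 3*u*v^2 + 8*u + 16*v
  coeff of dv: u*(-41*u^2 + 3*u*v + 16)
F^* omega = (-4*u^3 + 31*u^2*v + 3*u*v^2 + 8*u + 16*v) du + (u*(-41*u^2 + 3*u*v + 16)) dv.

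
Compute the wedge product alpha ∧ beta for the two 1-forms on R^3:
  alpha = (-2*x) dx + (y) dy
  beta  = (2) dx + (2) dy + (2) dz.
alpha ∧ beta = (-4*x - 2*y) dx ∧ dy + (-4*x) dx ∧ dz + (2*y) dy ∧ dz

Distribute the wedge, using dx_i ∧ dx_j = -dx_j ∧ dx_i and dx_i ∧ dx_i = 0. For each pair (i, j) with i < j, the coefficient of dx_i ∧ dx_j in alpha ∧ beta is (alpha_i * beta_j - alpha_j * beta_i). Collecting: alpha ∧ beta = (-4*x - 2*y) dx ∧ dy + (-4*x) dx ∧ dz + (2*y) dy ∧ dz.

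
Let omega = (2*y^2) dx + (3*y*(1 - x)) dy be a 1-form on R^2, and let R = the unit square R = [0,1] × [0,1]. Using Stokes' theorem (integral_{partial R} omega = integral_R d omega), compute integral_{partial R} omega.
integral_(partial R) omega = -7/2

Stokes: integral_partial_R omega = integral_R d omega with d omega = (∂Q/∂x - ∂P/∂y) dx ∧ dy.
  ∂Q/∂x = -3*y
  ∂P/∂y = 4*y
  integrand = ∂Q/∂x - ∂P/∂y = -7*y.
Integrating over R: integral_0^1 integral_0^1 (-7*y) dx dy = -7/2.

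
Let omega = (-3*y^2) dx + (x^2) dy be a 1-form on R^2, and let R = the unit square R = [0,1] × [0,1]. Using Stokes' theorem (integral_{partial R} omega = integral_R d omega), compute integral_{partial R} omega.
integral_(partial R) omega = 4

Stokes: integral_partial_R omega = integral_R d omega with d omega = (∂Q/∂x - ∂P/∂y) dx ∧ dy.
  ∂Q/∂x = 2*x
  ∂P/∂y = -6*y
  integrand = ∂Q/∂x - ∂P/∂y = 2*x + 6*y.
Integrating over R: integral_0^1 integral_0^1 (2*x + 6*y) dx dy = 4.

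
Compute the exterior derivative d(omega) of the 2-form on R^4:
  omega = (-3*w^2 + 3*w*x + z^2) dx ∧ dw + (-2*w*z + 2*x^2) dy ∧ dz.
d(omega) = (-2*z) dx ∧ dz ∧ dw + (4*x) dx ∧ dy ∧ dz + (-2*z) dy ∧ dz ∧ dw

For a 2-form omega = sum_{i<j} g_{ij} dx_i ∧ dx_j, the exterior derivative is
  d(omega) = sum_{i<j} d(g_{ij}) ∧ dx_i ∧ dx_j = sum_{i<j, k} (∂g_{ij}/∂x_k) dx_k ∧ dx_i ∧ dx_j.
Expand each term, using dx_k ∧ dx_i ∧ dx_j = sgn(permutation) dx_{(a)} ∧ dx_{(b)} ∧ dx_{(c)} with (a < b < c) sorted:
  d(-3*w^2 + 3*w*x + z^2) includes (∂/∂z)(-3*w^2 + 3*w*x + z^2) dz = (2*z) dz, which multiplied by dx ∧ dw gives (-2*z) dx ∧ dz ∧ dw
  d(-2*w*z + 2*x^2) includes (∂/∂x)(-2*w*z + 2*x^2) dx = (4*x) dx, which multiplied by dy ∧ dz gives (4*x) dx ∧ dy ∧ dz
  d(-2*w*z + 2*x^2) includes (∂/∂w)(-2*w*z + 2*x^2) dw = (-2*z) dw, which multiplied by dy ∧ dz gives (-2*z) dy ∧ dz ∧ dw
Collecting like 3-forms: d(omega) = (-2*z) dx ∧ dz ∧ dw + (4*x) dx ∧ dy ∧ dz + (-2*z) dy ∧ dz ∧ dw.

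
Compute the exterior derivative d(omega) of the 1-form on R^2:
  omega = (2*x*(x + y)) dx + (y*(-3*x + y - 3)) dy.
d(omega) = (-2*x - 3*y) dx ∧ dy

For a 1-form omega = sum_i f_i dx_i, the exterior derivative is
  d(omega) = sum_{i < j} (∂f_j/∂x_i - ∂f_i/∂x_j) dx_i ∧ dx_j.
  coefficient of dx ∧ dy: ∂f_2/∂x - ∂f_1/∂y = ∂(y*(-3*x + y - 3))/∂x - ∂(2*x*(x + y))/∂y = -2*x - 3*y
Assembling: d(omega) = (-2*x - 3*y) dx ∧ dy.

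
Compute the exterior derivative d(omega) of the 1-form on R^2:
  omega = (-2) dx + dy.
d(omega) = 0

For a 1-form omega = sum_i f_i dx_i, the exterior derivative is
  d(omega) = sum_{i < j} (∂f_j/∂x_i - ∂f_i/∂x_j) dx_i ∧ dx_j.

Assembling: d(omega) = 0.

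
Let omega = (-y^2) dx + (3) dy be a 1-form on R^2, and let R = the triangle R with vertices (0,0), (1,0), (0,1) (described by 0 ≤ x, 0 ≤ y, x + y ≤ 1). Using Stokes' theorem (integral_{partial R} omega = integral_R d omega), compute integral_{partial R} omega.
integral_(partial R) omega = 1/3

Stokes: integral_partial_R omega = integral_R d omega with d omega = (∂Q/∂x - ∂P/∂y) dx ∧ dy.
  ∂Q/∂x = 0
  ∂P/∂y = -2*y
  integrand = ∂Q/∂x - ∂P/∂y = 2*y.
Integrating over R: integral_0^1 integral_0^{1-x} (2*y) dy dx = 1/3.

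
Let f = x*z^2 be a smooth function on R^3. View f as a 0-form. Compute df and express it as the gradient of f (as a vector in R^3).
df = (z^2) dx + (0) dy + (2*x*z) dz; grad f = (z^2, 0, 2*x*z)

For a 0-form f, d f = (∂f/∂x) dx + (∂f/∂y) dy + (∂f/∂z) dz. The components of the vector representation are exactly the entries of grad f in Cartesian coordinates:
  ∂f/∂x = z^2
  ∂f/∂y = 0
  ∂f/∂z = 2*x*z.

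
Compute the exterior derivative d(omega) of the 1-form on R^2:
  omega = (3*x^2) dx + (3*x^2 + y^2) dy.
d(omega) = (6*x) dx ∧ dy

For a 1-form omega = sum_i f_i dx_i, the exterior derivative is
  d(omega) = sum_{i < j} (∂f_j/∂x_i - ∂f_i/∂x_j) dx_i ∧ dx_j.
  coefficient of dx ∧ dy: ∂f_2/∂x - ∂f_1/∂y = ∂(3*x^2 + y^2)/∂x - ∂(3*x^2)/∂y = 6*x
Assembling: d(omega) = (6*x) dx ∧ dy.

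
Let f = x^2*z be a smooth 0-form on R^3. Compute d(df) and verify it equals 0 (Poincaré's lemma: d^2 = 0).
d(df) = 0

Step 1: df = sum_i (∂f/∂x_i) dx_i = (2*x*z) dx + (0) dy + (x^2) dz.
Step 2: Apply d again. Using the 1-form formula, the coefficient of dx ∧ dy in d(df) is ∂^2 f/∂x ∂y - ∂^2 f/∂y ∂x = (0) - (0) = 0 (equality of mixed partials for smooth f).
Similarly for dx ∧ dz and dy ∧ dz — all coefficients vanish. So d(df) = 0.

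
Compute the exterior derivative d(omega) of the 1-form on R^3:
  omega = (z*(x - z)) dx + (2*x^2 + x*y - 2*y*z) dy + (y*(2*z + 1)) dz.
d(omega) = (4*x + y) dx ∧ dy + (-x + 2*z) dx ∧ dz + (2*y + 2*z + 1) dy ∧ dz

For a 1-form omega = sum_i f_i dx_i, the exterior derivative is
  d(omega) = sum_{i < j} (∂f_j/∂x_i - ∂f_i/∂x_j) dx_i ∧ dx_j.
  coefficient of dx ∧ dy: ∂f_2/∂x - ∂f_1/∂y = ∂(2*x^2 + x*y - 2*y*z)/∂x - ∂(z*(x - z))/∂y = 4*x + y
  coefficient of dx ∧ dz: ∂f_3/∂x - ∂f_1/∂z = ∂(y*(2*z + 1))/∂x - ∂(z*(x - z))/∂z = -x + 2*z
  coefficient of dy ∧ dz: ∂f_3/∂y - ∂f_2/∂z = ∂(y*(2*z + 1))/∂y - ∂(2*x^2 + x*y - 2*y*z)/∂z = 2*y + 2*z + 1
Assembling: d(omega) = (4*x + y) dx ∧ dy + (-x + 2*z) dx ∧ dz + (2*y + 2*z + 1) dy ∧ dz.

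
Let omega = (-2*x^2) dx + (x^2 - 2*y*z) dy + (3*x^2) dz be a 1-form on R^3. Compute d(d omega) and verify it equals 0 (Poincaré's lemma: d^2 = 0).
d(d omega) = 0

Step 1: d omega = sum_{i<j} (∂f_j/∂x_i - ∂f_i/∂x_j) dx_i ∧ dx_j:
  coeff of dx ∧ dy: 2*x
  coeff of dx ∧ dz: 6*x
  coeff of dy ∧ dz: 2*y
Step 2: Apply d again to each 2-form coefficient. The only possible 3-form in R^3 is dx ∧ dy ∧ dz, with coefficient
  ∂(coeff of dy∧dz)/∂x - ∂(coeff of dx∧dz)/∂y + ∂(coeff of dx∧dy)/∂z
  = ∂/∂x (2*y) - ∂/∂y (6*x) + ∂/∂z (2*x).
Each of these terms simplifies to sums of mixed partials that cancel in pairs. The result is 0 (by equality of mixed partials for smooth functions — Schwarz / Clairaut).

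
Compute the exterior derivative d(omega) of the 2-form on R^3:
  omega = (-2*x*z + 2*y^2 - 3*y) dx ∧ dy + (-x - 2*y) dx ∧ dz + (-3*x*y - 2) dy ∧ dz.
d(omega) = (-2*x - 3*y + 2) dx ∧ dy ∧ dz

For a 2-form omega = sum_{i<j} g_{ij} dx_i ∧ dx_j, the exterior derivative is
  d(omega) = sum_{i<j} d(g_{ij}) ∧ dx_i ∧ dx_j = sum_{i<j, k} (∂g_{ij}/∂x_k) dx_k ∧ dx_i ∧ dx_j.
Expand each term, using dx_k ∧ dx_i ∧ dx_j = sgn(permutation) dx_{(a)} ∧ dx_{(b)} ∧ dx_{(c)} with (a < b < c) sorted:
  d(-2*x*z + 2*y^2 - 3*y) includes (∂/∂z)(-2*x*z + 2*y^2 - 3*y) dz = (-2*x) dz, which multiplied by dx ∧ dy gives (-2*x) dx ∧ dy ∧ dz
  d(-x - 2*y) includes (∂/∂y)(-x - 2*y) dy = (-2) dy, which multiplied by dx ∧ dz gives (2) dx ∧ dy ∧ dz
  d(-3*x*y - 2) includes (∂/∂x)(-3*x*y - 2) dx = (-3*y) dx, which multiplied by dy ∧ dz gives (-3*y) dx ∧ dy ∧ dz
Collecting like 3-forms: d(omega) = (-2*x - 3*y + 2) dx ∧ dy ∧ dz.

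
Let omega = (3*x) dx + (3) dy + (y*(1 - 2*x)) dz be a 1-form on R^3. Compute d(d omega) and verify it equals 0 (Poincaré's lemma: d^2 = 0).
d(d omega) = 0

Step 1: d omega = sum_{i<j} (∂f_j/∂x_i - ∂f_i/∂x_j) dx_i ∧ dx_j:
  coeff of dx ∧ dy: 0
  coeff of dx ∧ dz: -2*y
  coeff of dy ∧ dz: 1 - 2*x
Step 2: Apply d again to each 2-form coefficient. The only possible 3-form in R^3 is dx ∧ dy ∧ dz, with coefficient
  ∂(coeff of dy∧dz)/∂x - ∂(coeff of dx∧dz)/∂y + ∂(coeff of dx∧dy)/∂z
  = ∂/∂x (1 - 2*x) - ∂/∂y (-2*y) + ∂/∂z (0).
Each of these terms simplifies to sums of mixed partials that cancel in pairs. The result is 0 (by equality of mixed partials for smooth functions — Schwarz / Clairaut).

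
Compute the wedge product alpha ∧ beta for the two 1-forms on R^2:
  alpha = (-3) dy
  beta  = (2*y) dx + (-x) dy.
alpha ∧ beta = (6*y) dx ∧ dy

Distribute the wedge, using dx_i ∧ dx_j = -dx_j ∧ dx_i and dx_i ∧ dx_i = 0. For each pair (i, j) with i < j, the coefficient of dx_i ∧ dx_j in alpha ∧ beta is (alpha_i * beta_j - alpha_j * beta_i). Collecting: alpha ∧ beta = (6*y) dx ∧ dy.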